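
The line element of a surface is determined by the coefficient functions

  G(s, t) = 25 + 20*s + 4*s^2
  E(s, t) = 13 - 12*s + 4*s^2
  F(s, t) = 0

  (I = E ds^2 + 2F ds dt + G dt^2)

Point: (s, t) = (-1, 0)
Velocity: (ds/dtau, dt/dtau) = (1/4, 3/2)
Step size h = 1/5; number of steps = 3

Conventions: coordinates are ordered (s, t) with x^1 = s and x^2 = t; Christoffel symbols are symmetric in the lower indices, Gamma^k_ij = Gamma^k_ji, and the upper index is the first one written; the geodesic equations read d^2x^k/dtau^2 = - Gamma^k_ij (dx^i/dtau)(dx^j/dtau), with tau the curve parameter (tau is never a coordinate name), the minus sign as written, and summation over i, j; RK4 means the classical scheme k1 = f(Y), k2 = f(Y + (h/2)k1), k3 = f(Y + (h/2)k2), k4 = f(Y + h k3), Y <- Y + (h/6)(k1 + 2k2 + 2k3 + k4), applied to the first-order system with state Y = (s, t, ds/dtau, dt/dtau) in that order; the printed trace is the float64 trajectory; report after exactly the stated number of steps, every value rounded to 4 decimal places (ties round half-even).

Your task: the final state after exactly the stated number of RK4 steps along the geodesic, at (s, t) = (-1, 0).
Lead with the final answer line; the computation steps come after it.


Answer: s = -0.7646, t = 0.7917, ds/dtau = 0.5319, dt/dtau = 1.1206

f(Y) = (ds/dtau, dt/dtau, -Gamma^s_ij Y'^i Y'^j, -Gamma^t_ij Y'^i Y'^j) with the Gammas evaluated at the stage position; h = 0.200000; intermediate values shown to 6 dp
step 0: s = -1.0000, t = 0.0000, ds/dtau = 0.2500, dt/dtau = 1.5000
step 1:
  k1: at (s, t) = (-1.000000, 0.000000), (ds/dtau, dt/dtau) = (0.250000, 1.500000); Gamma_sss = -0.344828, Gamma_sst = 0.000000, Gamma_stt = -0.206897, Gamma_tss = 0.000000, Gamma_tst = 0.666667, Gamma_ttt = 0.000000; k1 = (0.250000, 1.500000, 0.487069, -0.500000)
  k2: at (s, t) = (-0.975000, 0.150000), (ds/dtau, dt/dtau) = (0.298707, 1.450000); Gamma_sss = -0.347338, Gamma_sst = 0.000000, Gamma_stt = -0.214016, Gamma_tss = 0.000000, Gamma_tst = 0.655738, Gamma_ttt = 0.000000; k2 = (0.298707, 1.450000, 0.480961, -0.568033)
  k3: at (s, t) = (-0.970129, 0.145000), (ds/dtau, dt/dtau) = (0.298096, 1.443197); Gamma_sss = -0.347830, Gamma_sst = 0.000000, Gamma_stt = -0.215428, Gamma_tss = 0.000000, Gamma_tst = 0.653650, Gamma_ttt = 0.000000; k3 = (0.298096, 1.443197, 0.479606, -0.562415)
  k4: at (s, t) = (-0.940381, 0.288639), (ds/dtau, dt/dtau) = (0.345921, 1.387517); Gamma_sss = -0.350858, Gamma_sst = 0.000000, Gamma_stt = -0.224230, Gamma_tss = 0.000000, Gamma_tst = 0.641182, Gamma_ttt = 0.000000; k4 = (0.345921, 1.387517, 0.473672, -0.615498)
  Y <- Y + (h/6)(k1 + 2k2 + 2k3 + k4): s = -0.9403, t = 0.2891, ds/dtau = 0.3461, dt/dtau = 1.3875
step 2:
  k1: at (s, t) = (-0.940349, 0.289130), (ds/dtau, dt/dtau) = (0.346062, 1.387454); Gamma_sss = -0.350862, Gamma_sst = 0.000000, Gamma_stt = -0.224239, Gamma_tss = 0.000000, Gamma_tst = 0.641169, Gamma_ttt = 0.000000; k1 = (0.346062, 1.387454, 0.473685, -0.615709)
  k2: at (s, t) = (-0.905743, 0.427876), (ds/dtau, dt/dtau) = (0.393431, 1.325883); Gamma_sss = -0.354432, Gamma_sst = 0.000000, Gamma_stt = -0.234878, Gamma_tss = 0.000000, Gamma_tst = 0.627251, Gamma_ttt = 0.000000; k2 = (0.393431, 1.325883, 0.467769, -0.654403)
  k3: at (s, t) = (-0.901006, 0.421719), (ds/dtau, dt/dtau) = (0.392839, 1.322013); Gamma_sss = -0.354925, Gamma_sst = 0.000000, Gamma_stt = -0.236369, Gamma_tss = 0.000000, Gamma_tst = 0.625393, Gamma_ttt = 0.000000; k3 = (0.392839, 1.322013, 0.467879, -0.649582)
  k4: at (s, t) = (-0.861781, 0.553533), (ds/dtau, dt/dtau) = (0.439638, 1.257537); Gamma_sss = -0.359042, Gamma_sst = 0.000000, Gamma_stt = -0.249045, Gamma_tss = 0.000000, Gamma_tst = 0.610419, Gamma_ttt = 0.000000; k4 = (0.439638, 1.257537, 0.463235, -0.674954)
  Y <- Y + (h/6)(k1 + 2k2 + 2k3 + k4): s = -0.8617, t = 0.5538, ds/dtau = 0.4397, dt/dtau = 1.2575
step 3:
  k1: at (s, t) = (-0.861741, 0.553823), (ds/dtau, dt/dtau) = (0.439670, 1.257499); Gamma_sss = -0.359046, Gamma_sst = 0.000000, Gamma_stt = -0.249058, Gamma_tss = 0.000000, Gamma_tst = 0.610404, Gamma_ttt = 0.000000; k1 = (0.439670, 1.257499, 0.463243, -0.674966)
  k2: at (s, t) = (-0.817774, 0.679573), (ds/dtau, dt/dtau) = (0.485994, 1.190003); Gamma_sss = -0.363739, Gamma_sst = 0.000000, Gamma_stt = -0.264000, Gamma_tss = 0.000000, Gamma_tst = 0.594450, Gamma_ttt = 0.000000; k2 = (0.485994, 1.190003, 0.459763, -0.687582)
  k3: at (s, t) = (-0.813142, 0.672823), (ds/dtau, dt/dtau) = (0.485646, 1.188741); Gamma_sss = -0.364238, Gamma_sst = 0.000000, Gamma_stt = -0.265621, Gamma_tss = 0.000000, Gamma_tst = 0.592818, Gamma_ttt = 0.000000; k3 = (0.485646, 1.188741, 0.461257, -0.684476)
  k4: at (s, t) = (-0.764612, 0.791571), (ds/dtau, dt/dtau) = (0.531921, 1.120604); Gamma_sss = -0.369523, Gamma_sst = 0.000000, Gamma_stt = -0.283168, Gamma_tss = 0.000000, Gamma_tst = 0.576240, Gamma_ttt = 0.000000; k4 = (0.531921, 1.120604, 0.460142, -0.686962)
  Y <- Y + (h/6)(k1 + 2k2 + 2k3 + k4): s = -0.7646, t = 0.7917, ds/dtau = 0.5319, dt/dtau = 1.1206


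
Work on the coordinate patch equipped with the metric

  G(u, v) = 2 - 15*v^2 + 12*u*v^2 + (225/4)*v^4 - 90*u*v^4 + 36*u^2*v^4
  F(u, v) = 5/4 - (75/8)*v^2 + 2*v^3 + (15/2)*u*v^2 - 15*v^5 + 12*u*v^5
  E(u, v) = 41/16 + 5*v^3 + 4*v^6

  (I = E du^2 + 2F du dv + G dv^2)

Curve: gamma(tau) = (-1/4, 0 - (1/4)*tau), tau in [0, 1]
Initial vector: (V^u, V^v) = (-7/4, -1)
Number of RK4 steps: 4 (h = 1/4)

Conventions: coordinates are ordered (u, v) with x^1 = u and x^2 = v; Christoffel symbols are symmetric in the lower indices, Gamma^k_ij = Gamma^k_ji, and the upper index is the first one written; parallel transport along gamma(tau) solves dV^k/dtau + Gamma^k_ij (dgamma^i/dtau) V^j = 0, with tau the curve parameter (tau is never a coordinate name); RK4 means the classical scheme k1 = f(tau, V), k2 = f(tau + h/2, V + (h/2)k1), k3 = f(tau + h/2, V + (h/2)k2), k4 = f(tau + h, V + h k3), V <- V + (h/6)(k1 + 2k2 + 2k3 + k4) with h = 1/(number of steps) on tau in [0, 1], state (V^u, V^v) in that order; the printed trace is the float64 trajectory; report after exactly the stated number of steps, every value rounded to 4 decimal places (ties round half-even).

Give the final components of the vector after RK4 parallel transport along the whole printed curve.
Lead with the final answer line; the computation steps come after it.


Answer: V^u = -2.0215, V^v = -1.1524

gamma'(tau) = (0, -1/4); f(tau, V)^k = -Gamma^k_ij(gamma(tau)) gamma'^i(tau) V^j; h = 1/4; intermediate values shown to 6 dp
curve data and Christoffel symbols at the stage parameters:
  tau = 0.000000: gamma = (-0.250000, 0.000000), gamma' = (0.000000, -0.250000); Gamma_uuu = 0.000000, Gamma_uuv = 0.000000, Gamma_uvv = 0.000000, Gamma_vuu = 0.000000, Gamma_vuv = 0.000000, Gamma_vvv = 0.000000
  tau = 0.125000: gamma = (-0.250000, -0.031250), gamma' = (0.000000, -0.250000); Gamma_uuu = 0.000000, Gamma_uuv = 0.002066, Gamma_uvv = 0.198342, Gamma_vuu = 0.000000, Gamma_vuv = 0.001638, Gamma_vvv = 0.157286
  tau = 0.250000: gamma = (-0.250000, -0.062500), gamma' = (0.000000, -0.250000); Gamma_uuu = 0.000000, Gamma_uuv = 0.008386, Gamma_uvv = 0.402525, Gamma_vuu = 0.000000, Gamma_vuv = 0.006475, Gamma_vvv = 0.310821
  tau = 0.375000: gamma = (-0.250000, -0.093750), gamma' = (0.000000, -0.250000); Gamma_uuu = 0.000000, Gamma_uuv = 0.019325, Gamma_uvv = 0.618416, Gamma_vuu = 0.000000, Gamma_vuv = 0.014256, Gamma_vvv = 0.456200
  tau = 0.500000: gamma = (-0.250000, -0.125000), gamma' = (0.000000, -0.250000); Gamma_uuu = 0.000000, Gamma_uuv = 0.035494, Gamma_uvv = 0.851862, Gamma_vuu = 0.000000, Gamma_vuv = 0.024479, Gamma_vvv = 0.587491
  tau = 0.625000: gamma = (-0.250000, -0.156250), gamma' = (0.000000, -0.250000); Gamma_uuu = 0.000000, Gamma_uuv = 0.057732, Gamma_uvv = 1.108446, Gamma_vuu = 0.000000, Gamma_vuv = 0.036258, Gamma_vvv = 0.696162
  tau = 0.750000: gamma = (-0.250000, -0.187500), gamma' = (0.000000, -0.250000); Gamma_uuu = 0.000000, Gamma_uuv = 0.087050, Gamma_uvv = 1.392804, Gamma_vuu = 0.000000, Gamma_vuv = 0.048113, Gamma_vvv = 0.769809
  tau = 0.875000: gamma = (-0.250000, -0.218750), gamma' = (0.000000, -0.250000); Gamma_uuu = 0.000000, Gamma_uuv = 0.124483, Gamma_uvv = 1.707189, Gamma_vuu = 0.000000, Gamma_vuv = 0.057664, Gamma_vvv = 0.790816
  tau = 1.000000: gamma = (-0.250000, -0.250000), gamma' = (0.000000, -0.250000); Gamma_uuu = 0.000000, Gamma_uuv = 0.170741, Gamma_uvv = 2.048887, Gamma_vuu = 0.000000, Gamma_vuv = 0.061291, Gamma_vvv = 0.735498
step 0: V^u = -1.7500, V^v = -1.0000
step 1: k1 = (0.000000, 0.000000), k2 = (-0.050489, -0.040038), k3 = (-0.050741, -0.040238), k4 = (-0.105339, -0.081340); V <- V + (h/6)(k1 + 2k2 + 2k3 + k4): V^u = -1.7628, V^v = -1.0101
step 2: k1 = (-0.105341, -0.081342), k2 = (-0.166315, -0.122689), k3 = (-0.167150, -0.123305), k4 = (-0.237690, -0.163924); V <- V + (h/6)(k1 + 2k2 + 2k3 + k4): V^u = -1.8049, V^v = -1.0408
step 3: k1 = (-0.237670, -0.163910), k2 = (-0.320574, -0.201337), k3 = (-0.322020, -0.202245), k4 = (-0.421044, -0.232713); V <- V + (h/6)(k1 + 2k2 + 2k3 + k4): V^u = -1.8859, V^v = -1.0910
step 4: k1 = (-0.420914, -0.232641), k2 = (-0.538356, -0.249381), k3 = (-0.539706, -0.250006), k4 = (-0.677085, -0.243056); V <- V + (h/6)(k1 + 2k2 + 2k3 + k4): V^u = -2.0215, V^v = -1.1524


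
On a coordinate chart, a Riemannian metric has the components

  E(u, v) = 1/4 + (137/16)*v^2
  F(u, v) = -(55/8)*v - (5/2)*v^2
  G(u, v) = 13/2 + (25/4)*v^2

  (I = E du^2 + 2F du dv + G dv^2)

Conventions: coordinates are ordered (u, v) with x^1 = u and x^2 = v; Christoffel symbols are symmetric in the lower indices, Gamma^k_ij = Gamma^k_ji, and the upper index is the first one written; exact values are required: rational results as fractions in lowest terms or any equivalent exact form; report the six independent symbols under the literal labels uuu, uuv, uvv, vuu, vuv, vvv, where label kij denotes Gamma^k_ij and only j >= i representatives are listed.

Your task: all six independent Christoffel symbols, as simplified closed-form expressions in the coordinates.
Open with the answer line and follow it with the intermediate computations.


Answer: Gamma_uuu = (-2740*v^3 - 7535*v^2)/(6050*v^4 - 4400*v^3 + 1274*v^2 + 208), Gamma_uuv = (3425*v^3 + 3562*v)/(3025*v^4 - 2200*v^3 + 637*v^2 + 104), Gamma_uvv = (-1000*v^3 - 2080*v - 2860)/(3025*v^4 - 2200*v^3 + 637*v^2 + 104), Gamma_vuu = (-18769*v^3 - 548*v)/(12100*v^4 - 8800*v^3 + 2548*v^2 + 416), Gamma_vuv = (2740*v^3 + 7535*v^2)/(6050*v^4 - 4400*v^3 + 1274*v^2 + 208), Gamma_vvv = (2625*v^3 - 3300*v^2 - 2925*v)/(3025*v^4 - 2200*v^3 + 637*v^2 + 104)

E = 1/4 + (137/16)*v^2; F = -(55/8)*v - (5/2)*v^2; G = 13/2 + (25/4)*v^2
Gamma^k_ij = (1/2) g^{kl} (d_i g_jl + d_j g_il - d_l g_ij), with g^inv = (1/(EG-F^2)) [[G, -F], [-F, E]]
first partials: E_u = 0, E_v = (137/8)*v, F_u = 0, F_v = -55/8 - 5*v, G_u = 0, G_v = (25/2)*v
D = EG - F^2 = 13/8 + (637/64)*v^2 - (275/8)*v^3 + (3025/64)*v^4
expanded: Gamma^u_uu = (G E_u - 2F F_u + F E_v)/(2D), Gamma^u_uv = (G E_v - F G_u)/(2D), Gamma^u_vv = (2G F_v - G G_u - F G_v)/(2D), Gamma^v_uu = (2E F_u - E E_v - F E_u)/(2D), Gamma^v_uv = (E G_u - F E_v)/(2D), Gamma^v_vv = (E G_v - 2F F_v + F G_u)/(2D); substitute and cancel common factors


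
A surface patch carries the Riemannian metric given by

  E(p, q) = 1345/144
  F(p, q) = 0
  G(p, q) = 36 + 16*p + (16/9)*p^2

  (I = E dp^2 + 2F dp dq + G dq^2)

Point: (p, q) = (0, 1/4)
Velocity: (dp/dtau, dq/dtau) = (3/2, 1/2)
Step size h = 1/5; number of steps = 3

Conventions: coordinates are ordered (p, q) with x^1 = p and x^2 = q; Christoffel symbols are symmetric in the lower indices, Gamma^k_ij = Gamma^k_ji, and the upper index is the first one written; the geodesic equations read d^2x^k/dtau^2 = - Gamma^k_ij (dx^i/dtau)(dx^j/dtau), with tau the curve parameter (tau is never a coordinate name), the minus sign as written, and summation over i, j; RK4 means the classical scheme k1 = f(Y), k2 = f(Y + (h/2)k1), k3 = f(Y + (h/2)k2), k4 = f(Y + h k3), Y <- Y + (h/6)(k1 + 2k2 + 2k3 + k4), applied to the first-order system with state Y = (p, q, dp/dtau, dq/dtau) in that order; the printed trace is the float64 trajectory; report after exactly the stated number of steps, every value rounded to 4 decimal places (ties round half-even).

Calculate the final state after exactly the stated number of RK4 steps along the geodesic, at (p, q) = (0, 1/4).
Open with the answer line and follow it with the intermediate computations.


Answer: p = 0.9320, q = 0.4990, dp/dtau = 1.5976, dq/dtau = 0.3431

f(Y) = (dp/dtau, dq/dtau, -Gamma^p_ij Y'^i Y'^j, -Gamma^q_ij Y'^i Y'^j) with the Gammas evaluated at the stage position; h = 0.200000; intermediate values shown to 6 dp
step 0: p = 0.0000, q = 0.2500, dp/dtau = 1.5000, dq/dtau = 0.5000
step 1:
  k1: at (p, q) = (0.000000, 0.250000), (dp/dtau, dq/dtau) = (1.500000, 0.500000); Gamma_ppp = 0.000000, Gamma_ppq = 0.000000, Gamma_pqq = -0.856506, Gamma_qpp = 0.000000, Gamma_qpq = 0.222222, Gamma_qqq = 0.000000; k1 = (1.500000, 0.500000, 0.214126, -0.333333)
  k2: at (p, q) = (0.150000, 0.300000), (dp/dtau, dq/dtau) = (1.521413, 0.466667); Gamma_ppp = 0.000000, Gamma_ppq = 0.000000, Gamma_pqq = -0.885056, Gamma_qpp = 0.000000, Gamma_qpq = 0.215054, Gamma_qqq = 0.000000; k2 = (1.521413, 0.466667, 0.192745, -0.305373)
  k3: at (p, q) = (0.152141, 0.296667), (dp/dtau, dq/dtau) = (1.519275, 0.469463); Gamma_ppp = 0.000000, Gamma_ppq = 0.000000, Gamma_pqq = -0.885463, Gamma_qpp = 0.000000, Gamma_qpq = 0.214955, Gamma_qqq = 0.000000; k3 = (1.519275, 0.469463, 0.195152, -0.306630)
  k4: at (p, q) = (0.303855, 0.343893), (dp/dtau, dq/dtau) = (1.539030, 0.438674); Gamma_ppp = 0.000000, Gamma_ppq = 0.000000, Gamma_pqq = -0.914340, Gamma_qpp = 0.000000, Gamma_qpq = 0.208166, Gamma_qqq = 0.000000; k4 = (1.539030, 0.438674, 0.175951, -0.281080)
  Y <- Y + (h/6)(k1 + 2k2 + 2k3 + k4): p = 0.3040, q = 0.3437, dp/dtau = 1.5389, dq/dtau = 0.4387
step 2:
  k1: at (p, q) = (0.304013, 0.343698), (dp/dtau, dq/dtau) = (1.538862, 0.438719); Gamma_ppp = 0.000000, Gamma_ppq = 0.000000, Gamma_pqq = -0.914370, Gamma_qpp = 0.000000, Gamma_qpq = 0.208159, Gamma_qqq = 0.000000; k1 = (1.538862, 0.438719, 0.175993, -0.281069)
  k2: at (p, q) = (0.457900, 0.387570), (dp/dtau, dq/dtau) = (1.556462, 0.410613); Gamma_ppp = 0.000000, Gamma_ppq = 0.000000, Gamma_pqq = -0.943660, Gamma_qpp = 0.000000, Gamma_qpq = 0.201698, Gamma_qqq = 0.000000; k2 = (1.556462, 0.410613, 0.159104, -0.257812)
  k3: at (p, q) = (0.459660, 0.384759), (dp/dtau, dq/dtau) = (1.554773, 0.412938); Gamma_ppp = 0.000000, Gamma_ppq = 0.000000, Gamma_pqq = -0.943995, Gamma_qpp = 0.000000, Gamma_qpq = 0.201627, Gamma_qqq = 0.000000; k3 = (1.554773, 0.412938, 0.160968, -0.258899)
  k4: at (p, q) = (0.614968, 0.426285), (dp/dtau, dq/dtau) = (1.571056, 0.386940); Gamma_ppp = 0.000000, Gamma_ppq = 0.000000, Gamma_pqq = -0.973555, Gamma_qpp = 0.000000, Gamma_qpq = 0.195505, Gamma_qqq = 0.000000; k4 = (1.571056, 0.386940, 0.145763, -0.237696)
  Y <- Y + (h/6)(k1 + 2k2 + 2k3 + k4): p = 0.6151, q = 0.4261, dp/dtau = 1.5709, dq/dtau = 0.3870
step 3:
  k1: at (p, q) = (0.615093, 0.426123), (dp/dtau, dq/dtau) = (1.570926, 0.386980); Gamma_ppp = 0.000000, Gamma_ppq = 0.000000, Gamma_pqq = -0.973579, Gamma_qpp = 0.000000, Gamma_qpq = 0.195500, Gamma_qqq = 0.000000; k1 = (1.570926, 0.386980, 0.145797, -0.237695)
  k2: at (p, q) = (0.772186, 0.464821), (dp/dtau, dq/dtau) = (1.585505, 0.363210); Gamma_ppp = 0.000000, Gamma_ppq = 0.000000, Gamma_pqq = -1.003479, Gamma_qpp = 0.000000, Gamma_qpq = 0.189675, Gamma_qqq = 0.000000; k2 = (1.585505, 0.363210, 0.132381, -0.218457)
  k3: at (p, q) = (0.773644, 0.462444), (dp/dtau, dq/dtau) = (1.584164, 0.365134); Gamma_ppp = 0.000000, Gamma_ppq = 0.000000, Gamma_pqq = -1.003757, Gamma_qpp = 0.000000, Gamma_qpq = 0.189622, Gamma_qqq = 0.000000; k3 = (1.584164, 0.365134, 0.133824, -0.219367)
  k4: at (p, q) = (0.931926, 0.499150), (dp/dtau, dq/dtau) = (1.597690, 0.343106); Gamma_ppp = 0.000000, Gamma_ppq = 0.000000, Gamma_pqq = -1.033883, Gamma_qpp = 0.000000, Gamma_qpq = 0.184097, Gamma_qqq = 0.000000; k4 = (1.597690, 0.343106, 0.121711, -0.201836)
  Y <- Y + (h/6)(k1 + 2k2 + 2k3 + k4): p = 0.9320, q = 0.4990, dp/dtau = 1.5976, dq/dtau = 0.3431


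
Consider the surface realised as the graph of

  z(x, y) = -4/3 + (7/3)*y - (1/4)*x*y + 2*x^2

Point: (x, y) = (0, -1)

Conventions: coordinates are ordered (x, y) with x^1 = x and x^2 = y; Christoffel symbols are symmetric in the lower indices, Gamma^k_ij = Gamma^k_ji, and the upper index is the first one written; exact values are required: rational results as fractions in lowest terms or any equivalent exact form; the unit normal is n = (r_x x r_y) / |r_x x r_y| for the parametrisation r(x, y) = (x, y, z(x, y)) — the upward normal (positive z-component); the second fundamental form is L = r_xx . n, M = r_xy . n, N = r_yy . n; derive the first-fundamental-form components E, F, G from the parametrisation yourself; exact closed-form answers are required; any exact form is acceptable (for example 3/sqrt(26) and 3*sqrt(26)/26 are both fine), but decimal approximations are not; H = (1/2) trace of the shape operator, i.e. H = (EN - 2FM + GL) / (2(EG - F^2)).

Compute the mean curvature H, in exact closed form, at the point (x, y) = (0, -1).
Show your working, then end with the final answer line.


z_x = 1/4, z_y = 7/3, z_xx = 4, z_xy = -1/4, z_yy = 0
E = 17/16, F = 7/12, G = 58/9; answer radicand W^2 = 937/144
unnormalised second-form numerators: l = 4, m = -1/4, n = 0; L = l/sqrt(937/144), and similarly M = m/sqrt(W^2), N = n/sqrt(W^2)
H = (E*n - 2*F*m + G*l) / (2*(EG - F^2)*sqrt(W^2)); E*n - 2*F*m + G*l = 1877/72, EG - F^2 = 937/144, so H = (1877/937)/sqrt(937/144)

Answer: H = 22524*sqrt(937)/877969


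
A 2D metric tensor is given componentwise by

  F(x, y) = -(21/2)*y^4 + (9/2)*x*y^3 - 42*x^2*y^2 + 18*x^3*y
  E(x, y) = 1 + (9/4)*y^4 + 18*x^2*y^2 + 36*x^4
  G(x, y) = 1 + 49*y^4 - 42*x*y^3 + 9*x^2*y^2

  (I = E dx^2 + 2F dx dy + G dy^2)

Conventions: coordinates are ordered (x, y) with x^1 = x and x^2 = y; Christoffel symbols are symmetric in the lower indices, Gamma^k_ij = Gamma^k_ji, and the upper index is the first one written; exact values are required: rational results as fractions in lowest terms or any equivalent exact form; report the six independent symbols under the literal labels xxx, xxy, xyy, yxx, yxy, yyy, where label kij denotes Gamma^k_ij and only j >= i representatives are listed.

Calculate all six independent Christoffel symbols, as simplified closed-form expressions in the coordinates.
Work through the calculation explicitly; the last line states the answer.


E = 1 + (9/4)*y^4 + 18*x^2*y^2 + 36*x^4; F = -(21/2)*y^4 + (9/2)*x*y^3 - 42*x^2*y^2 + 18*x^3*y; G = 1 + 49*y^4 - 42*x*y^3 + 9*x^2*y^2
Gamma^k_ij = (1/2) g^{kl} (d_i g_jl + d_j g_il - d_l g_ij), with g^inv = (1/(EG-F^2)) [[G, -F], [-F, E]]
first partials: E_x = 36*x*y^2 + 144*x^3, E_y = 9*y^3 + 36*x^2*y, F_x = (9/2)*y^3 - 84*x*y^2 + 54*x^2*y, F_y = -42*y^3 + (27/2)*x*y^2 - 84*x^2*y + 18*x^3, G_x = -42*y^3 + 18*x*y^2, G_y = 196*y^3 - 126*x*y^2 + 18*x^2*y
D = EG - F^2 = 1 + (205/4)*y^4 - 42*x*y^3 + 27*x^2*y^2 + 36*x^4
expanded: Gamma^x_xx = (G E_x - 2F F_x + F E_y)/(2D), Gamma^x_xy = (G E_y - F G_x)/(2D), Gamma^x_yy = (2G F_y - G G_x - F G_y)/(2D), Gamma^y_xx = (2E F_x - E E_y - F E_x)/(2D), Gamma^y_xy = (E G_x - F E_y)/(2D), Gamma^y_yy = (E G_y - 2F F_y + F G_x)/(2D); substitute and cancel common factors

Answer: Gamma_xxx = (288*x^3 + 72*x*y^2)/(144*x^4 + 108*x^2*y^2 - 168*x*y^3 + 205*y^4 + 4), Gamma_xxy = (72*x^2*y + 18*y^3)/(144*x^4 + 108*x^2*y^2 - 168*x*y^3 + 205*y^4 + 4), Gamma_xyy = (72*x^3 - 336*x^2*y + 18*x*y^2 - 84*y^3)/(144*x^4 + 108*x^2*y^2 - 168*x*y^3 + 205*y^4 + 4), Gamma_yxx = (144*x^2*y - 336*x*y^2)/(144*x^4 + 108*x^2*y^2 - 168*x*y^3 + 205*y^4 + 4), Gamma_yxy = (36*x*y^2 - 84*y^3)/(144*x^4 + 108*x^2*y^2 - 168*x*y^3 + 205*y^4 + 4), Gamma_yyy = (36*x^2*y - 252*x*y^2 + 392*y^3)/(144*x^4 + 108*x^2*y^2 - 168*x*y^3 + 205*y^4 + 4)


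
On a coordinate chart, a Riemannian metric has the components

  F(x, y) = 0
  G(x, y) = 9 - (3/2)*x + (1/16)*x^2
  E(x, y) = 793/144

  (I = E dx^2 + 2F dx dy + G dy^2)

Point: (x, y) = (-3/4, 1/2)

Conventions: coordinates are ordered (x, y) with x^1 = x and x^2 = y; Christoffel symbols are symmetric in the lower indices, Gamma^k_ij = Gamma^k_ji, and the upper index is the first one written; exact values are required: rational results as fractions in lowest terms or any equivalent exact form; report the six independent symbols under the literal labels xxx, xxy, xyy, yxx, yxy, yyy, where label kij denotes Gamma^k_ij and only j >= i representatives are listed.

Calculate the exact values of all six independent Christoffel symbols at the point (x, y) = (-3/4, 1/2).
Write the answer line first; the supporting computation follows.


Answer: Gamma_xxx = 0, Gamma_xxy = 0, Gamma_xyy = 459/3172, Gamma_yxx = 0, Gamma_yxy = -4/51, Gamma_yyy = 0

E = 793/144, F = 0, G = 2601/256 at the point
E_x = 0, E_y = 0, F_x = 0, F_y = 0, G_x = -51/32, G_y = 0
EG - F^2 = 229177/4096;  g^inv = (4096/229177) * [[2601/256, 0], [0, 793/144]]
first-kind symbols [ij,l] = (1/2)(d_i g_jl + d_j g_il - d_l g_ij): [xx,x] = E_x/2 = 0, [xx,y] = F_x - E_y/2 = 0, [xy,x] = E_y/2 = 0, [xy,y] = G_x/2 = -51/64, [yy,x] = F_y - G_x/2 = 51/64, [yy,y] = G_y/2 = 0
Gamma^x_ij = (G*[ij,x] - F*[ij,y])/(EG - F^2), Gamma^y_ij = (E*[ij,y] - F*[ij,x])/(EG - F^2)


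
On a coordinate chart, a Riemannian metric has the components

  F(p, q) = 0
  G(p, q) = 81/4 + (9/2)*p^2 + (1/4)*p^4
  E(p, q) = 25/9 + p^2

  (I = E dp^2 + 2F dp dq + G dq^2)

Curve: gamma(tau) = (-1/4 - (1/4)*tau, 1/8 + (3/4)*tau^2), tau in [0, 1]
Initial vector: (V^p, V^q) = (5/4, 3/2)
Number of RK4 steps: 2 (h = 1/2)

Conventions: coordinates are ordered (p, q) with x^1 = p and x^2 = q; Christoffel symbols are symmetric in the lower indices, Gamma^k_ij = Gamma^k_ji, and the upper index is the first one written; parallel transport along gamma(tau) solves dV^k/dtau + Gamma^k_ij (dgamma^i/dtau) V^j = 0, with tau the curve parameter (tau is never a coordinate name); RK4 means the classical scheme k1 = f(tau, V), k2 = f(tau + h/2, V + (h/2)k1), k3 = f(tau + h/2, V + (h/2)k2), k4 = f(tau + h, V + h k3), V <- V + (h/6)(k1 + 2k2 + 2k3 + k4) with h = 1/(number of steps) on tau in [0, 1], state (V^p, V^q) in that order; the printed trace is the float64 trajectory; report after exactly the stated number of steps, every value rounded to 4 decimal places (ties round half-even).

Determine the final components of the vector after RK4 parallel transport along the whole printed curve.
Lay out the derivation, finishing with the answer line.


gamma'(tau) = (-1/4, (3/2)*tau); f(tau, V)^k = -Gamma^k_ij(gamma(tau)) gamma'^i(tau) V^j; h = 1/2; intermediate values shown to 6 dp
curve data and Christoffel symbols at the stage parameters:
  tau = 0.000000: gamma = (-0.250000, 0.125000), gamma' = (-0.250000, 0.000000); Gamma_ppp = -0.088020, Gamma_ppq = 0.000000, Gamma_pqq = 0.398839, Gamma_qpp = 0.000000, Gamma_qpq = -0.055172, Gamma_qqq = 0.000000
  tau = 0.250000: gamma = (-0.312500, 0.171875), gamma' = (-0.250000, 0.375000); Gamma_ppp = -0.108679, Gamma_ppq = 0.000000, Gamma_pqq = 0.494363, Gamma_qpp = 0.000000, Gamma_qpq = -0.068699, Gamma_qqq = 0.000000
  tau = 0.500000: gamma = (-0.375000, 0.312500), gamma' = (-0.250000, 0.750000); Gamma_ppp = -0.128495, Gamma_ppq = 0.000000, Gamma_pqq = 0.587262, Gamma_qpp = 0.000000, Gamma_qpq = -0.082051, Gamma_qqq = 0.000000
  tau = 0.750000: gamma = (-0.437500, 0.546875), gamma' = (-0.250000, 1.125000); Gamma_ppp = -0.147347, Gamma_ppq = 0.000000, Gamma_pqq = 0.677163, Gamma_qpp = 0.000000, Gamma_qpq = -0.095198, Gamma_qqq = 0.000000
  tau = 1.000000: gamma = (-0.500000, 0.875000), gamma' = (-0.250000, 1.500000); Gamma_ppp = -0.165138, Gamma_ppq = 0.000000, Gamma_pqq = 0.763761, Gamma_qpp = 0.000000, Gamma_qpq = -0.108108, Gamma_qqq = 0.000000
step 0: V^p = 1.2500, V^q = 1.5000
step 1: k1 = (-0.027506, -0.020690), k2 = (-0.310896, 0.006352), k3 = (-0.310224, 0.004411), k4 = (-0.696813, 0.036563); V <- V + (h/6)(k1 + 2k2 + 2k3 + k4): V^p = 1.0861, V^q = 1.5031
step 2: k1 = (-0.696933, 0.036005), k2 = (-1.185534, 0.061673), k3 = (-1.185923, 0.048438), k4 = (-1.770140, 0.038692); V <- V + (h/6)(k1 + 2k2 + 2k3 + k4): V^p = 0.4853, V^q = 1.5277

Answer: V^p = 0.4853, V^q = 1.5277


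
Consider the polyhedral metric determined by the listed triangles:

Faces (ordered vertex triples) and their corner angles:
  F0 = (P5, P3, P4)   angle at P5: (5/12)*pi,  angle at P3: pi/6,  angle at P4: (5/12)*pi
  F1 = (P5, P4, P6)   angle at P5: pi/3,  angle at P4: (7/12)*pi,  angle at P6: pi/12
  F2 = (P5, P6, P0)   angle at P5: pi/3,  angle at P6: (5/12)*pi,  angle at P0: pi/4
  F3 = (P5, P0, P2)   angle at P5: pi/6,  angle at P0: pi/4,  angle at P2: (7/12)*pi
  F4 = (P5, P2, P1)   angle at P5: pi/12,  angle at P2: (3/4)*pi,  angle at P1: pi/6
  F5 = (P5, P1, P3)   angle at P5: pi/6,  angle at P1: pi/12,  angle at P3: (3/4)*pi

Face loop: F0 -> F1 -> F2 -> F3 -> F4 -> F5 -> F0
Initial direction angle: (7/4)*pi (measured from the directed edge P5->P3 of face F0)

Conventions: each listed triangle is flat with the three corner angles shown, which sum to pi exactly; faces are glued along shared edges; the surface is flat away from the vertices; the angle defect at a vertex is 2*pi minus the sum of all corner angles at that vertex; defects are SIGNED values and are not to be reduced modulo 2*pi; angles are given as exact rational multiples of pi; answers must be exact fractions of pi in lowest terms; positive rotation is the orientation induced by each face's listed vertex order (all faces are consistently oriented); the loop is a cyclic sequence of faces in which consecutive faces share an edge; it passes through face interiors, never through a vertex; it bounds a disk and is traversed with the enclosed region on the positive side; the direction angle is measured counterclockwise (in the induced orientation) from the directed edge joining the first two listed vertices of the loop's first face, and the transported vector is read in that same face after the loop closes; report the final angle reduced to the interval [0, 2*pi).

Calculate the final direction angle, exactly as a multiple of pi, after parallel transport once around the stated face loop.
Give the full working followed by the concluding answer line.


enclosed vertex P5: corner angles sum to (3/2)*pi, defect = 2*pi - (3/2)*pi = pi/2
final direction = starting direction + enclosed defect total, reduced mod 2*pi (induced orientation)
final angle = (7/4)*pi + pi/2 = pi/4 (mod 2*pi)

Answer: final direction angle = pi/4


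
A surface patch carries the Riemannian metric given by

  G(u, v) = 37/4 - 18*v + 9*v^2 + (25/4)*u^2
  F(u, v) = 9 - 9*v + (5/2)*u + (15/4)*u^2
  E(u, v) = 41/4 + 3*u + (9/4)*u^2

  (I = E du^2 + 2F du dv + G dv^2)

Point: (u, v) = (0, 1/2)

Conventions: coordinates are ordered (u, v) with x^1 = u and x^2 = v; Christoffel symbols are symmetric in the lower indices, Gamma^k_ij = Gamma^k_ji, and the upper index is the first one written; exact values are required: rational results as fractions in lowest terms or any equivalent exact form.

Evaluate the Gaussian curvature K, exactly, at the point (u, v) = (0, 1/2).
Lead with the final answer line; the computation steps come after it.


Answer: K = -1034/1849

E = 41/4, F = 9/2, G = 5/2, EG - F^2 = 43/8 at the point
E_u = 3, E_v = 0, F_u = 5/2, F_v = -9, G_u = 0, G_v = -9
E_vv = 0, F_uv = 0, G_uu = 25/2
By Brioschi, K is (det M1 - det M2) divided by (EG - F^2) squared.
M1 = [[-E_vv/2 + F_uv - G_uu/2, E_u/2, F_u - E_v/2], [F_v - G_u/2, E, F], [G_v/2, F, G]] = [[-25/4, 3/2, 5/2], [-9, 41/4, 9/2], [-9/2, 9/2, 5/2]]; det M1 = -517/32
M2 = [[0, E_v/2, G_u/2], [E_v/2, E, F], [G_u/2, F, G]] = [[0, 0, 0], [0, 41/4, 9/2], [0, 9/2, 5/2]]; det M2 = 0
det M1 - det M2 = -517/32; K = -517/32 / (43/8)^2 = -1034/1849


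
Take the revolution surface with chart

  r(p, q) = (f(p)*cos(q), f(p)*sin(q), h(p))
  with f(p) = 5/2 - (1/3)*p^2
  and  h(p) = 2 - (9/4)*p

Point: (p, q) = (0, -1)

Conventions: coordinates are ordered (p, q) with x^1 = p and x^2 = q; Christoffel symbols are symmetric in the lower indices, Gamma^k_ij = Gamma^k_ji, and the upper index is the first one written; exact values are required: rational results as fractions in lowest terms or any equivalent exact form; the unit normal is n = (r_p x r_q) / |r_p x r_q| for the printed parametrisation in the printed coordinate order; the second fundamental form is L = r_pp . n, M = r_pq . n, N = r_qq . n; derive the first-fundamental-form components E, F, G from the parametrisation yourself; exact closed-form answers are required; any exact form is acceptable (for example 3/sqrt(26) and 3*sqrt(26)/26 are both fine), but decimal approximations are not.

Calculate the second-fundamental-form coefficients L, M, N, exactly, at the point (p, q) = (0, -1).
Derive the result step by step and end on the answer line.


f = 5/2, f' = 0, f'' = -2/3, h' = -9/4, h'' = 0
E = 81/16, F = 0, G = 25/4; answer radicand W^2 = 81/16
unnormalised second-form numerators: l = -3/2, m = 0, n = -45/8; L = l/sqrt(81/16), and similarly M = m/sqrt(W^2), N = n/sqrt(W^2)

Answer: L = -2/3, M = 0, N = -5/2


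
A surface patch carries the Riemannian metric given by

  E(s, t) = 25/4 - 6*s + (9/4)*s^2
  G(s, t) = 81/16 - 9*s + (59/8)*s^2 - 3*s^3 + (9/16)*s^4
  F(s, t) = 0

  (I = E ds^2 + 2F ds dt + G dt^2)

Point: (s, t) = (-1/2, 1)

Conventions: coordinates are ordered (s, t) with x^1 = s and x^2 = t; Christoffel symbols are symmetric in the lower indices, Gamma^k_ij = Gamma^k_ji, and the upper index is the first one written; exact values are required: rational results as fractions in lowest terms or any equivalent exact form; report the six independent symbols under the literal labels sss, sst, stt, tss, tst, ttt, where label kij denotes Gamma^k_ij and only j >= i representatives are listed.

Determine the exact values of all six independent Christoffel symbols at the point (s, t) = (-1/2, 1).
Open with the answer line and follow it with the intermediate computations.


Answer: Gamma_sss = -66/157, Gamma_sst = 0, Gamma_stt = 605/628, Gamma_tss = 0, Gamma_tst = -4/5, Gamma_ttt = 0

E = 157/16, F = 0, G = 3025/256 at the point
E_s = -33/4, E_t = 0, F_s = 0, F_t = 0, G_s = -605/32, G_t = 0
EG - F^2 = 474925/4096;  g^inv = (4096/474925) * [[3025/256, 0], [0, 157/16]]
first-kind symbols [ij,l] = (1/2)(d_i g_jl + d_j g_il - d_l g_ij): [ss,s] = E_s/2 = -33/8, [ss,t] = F_s - E_t/2 = 0, [st,s] = E_t/2 = 0, [st,t] = G_s/2 = -605/64, [tt,s] = F_t - G_s/2 = 605/64, [tt,t] = G_t/2 = 0
Gamma^s_ij = (G*[ij,s] - F*[ij,t])/(EG - F^2), Gamma^t_ij = (E*[ij,t] - F*[ij,s])/(EG - F^2)


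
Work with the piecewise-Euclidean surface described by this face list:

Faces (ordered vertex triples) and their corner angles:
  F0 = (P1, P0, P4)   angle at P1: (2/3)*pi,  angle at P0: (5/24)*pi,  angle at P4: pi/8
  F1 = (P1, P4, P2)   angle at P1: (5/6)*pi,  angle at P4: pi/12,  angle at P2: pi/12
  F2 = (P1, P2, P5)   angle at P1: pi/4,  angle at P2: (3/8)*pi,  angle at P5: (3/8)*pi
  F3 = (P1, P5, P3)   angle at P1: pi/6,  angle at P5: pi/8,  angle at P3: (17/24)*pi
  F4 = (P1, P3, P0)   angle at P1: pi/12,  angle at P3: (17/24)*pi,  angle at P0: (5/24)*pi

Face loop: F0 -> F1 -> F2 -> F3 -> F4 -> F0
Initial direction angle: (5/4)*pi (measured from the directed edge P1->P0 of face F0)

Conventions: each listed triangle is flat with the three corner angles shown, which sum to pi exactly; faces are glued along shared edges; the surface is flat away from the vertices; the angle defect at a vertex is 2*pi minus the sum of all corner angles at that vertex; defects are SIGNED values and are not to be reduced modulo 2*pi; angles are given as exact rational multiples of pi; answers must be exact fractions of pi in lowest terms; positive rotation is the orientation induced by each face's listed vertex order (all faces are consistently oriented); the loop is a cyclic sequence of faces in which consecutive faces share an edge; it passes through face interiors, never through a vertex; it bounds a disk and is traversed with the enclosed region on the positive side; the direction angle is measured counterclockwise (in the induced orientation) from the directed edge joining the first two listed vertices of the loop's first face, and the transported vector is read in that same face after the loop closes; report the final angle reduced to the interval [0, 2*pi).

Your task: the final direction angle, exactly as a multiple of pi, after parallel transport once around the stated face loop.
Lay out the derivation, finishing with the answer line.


enclosed vertex P1: corner angles sum to 2*pi, defect = 2*pi - 2*pi = 0
summing the enclosed defects onto the initial angle, mod 2*pi in the induced orientation:
final angle = (5/4)*pi + 0 = (5/4)*pi (mod 2*pi)

Answer: final direction angle = (5/4)*pi


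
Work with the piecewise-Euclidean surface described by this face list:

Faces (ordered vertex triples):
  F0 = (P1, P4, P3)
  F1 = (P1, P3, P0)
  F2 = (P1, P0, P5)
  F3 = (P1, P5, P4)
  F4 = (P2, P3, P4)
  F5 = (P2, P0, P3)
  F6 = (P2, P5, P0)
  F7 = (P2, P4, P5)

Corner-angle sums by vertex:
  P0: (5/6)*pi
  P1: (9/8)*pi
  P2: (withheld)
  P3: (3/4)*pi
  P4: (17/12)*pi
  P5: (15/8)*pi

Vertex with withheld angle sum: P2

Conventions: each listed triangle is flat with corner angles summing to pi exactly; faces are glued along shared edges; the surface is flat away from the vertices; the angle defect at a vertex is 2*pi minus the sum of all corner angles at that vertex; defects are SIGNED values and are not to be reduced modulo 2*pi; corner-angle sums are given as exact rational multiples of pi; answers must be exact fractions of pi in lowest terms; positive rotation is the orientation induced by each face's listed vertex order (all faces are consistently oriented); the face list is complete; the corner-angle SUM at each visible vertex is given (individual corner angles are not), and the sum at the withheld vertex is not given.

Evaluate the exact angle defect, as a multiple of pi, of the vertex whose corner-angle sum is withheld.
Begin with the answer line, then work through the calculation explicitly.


Answer: defect(P2) = 0

V = 6, E = 12, F = 8; chi = V - E + F = 2
Gauss-Bonnet: total defect = 2*pi*chi = 4*pi; visible defects sum to 4*pi


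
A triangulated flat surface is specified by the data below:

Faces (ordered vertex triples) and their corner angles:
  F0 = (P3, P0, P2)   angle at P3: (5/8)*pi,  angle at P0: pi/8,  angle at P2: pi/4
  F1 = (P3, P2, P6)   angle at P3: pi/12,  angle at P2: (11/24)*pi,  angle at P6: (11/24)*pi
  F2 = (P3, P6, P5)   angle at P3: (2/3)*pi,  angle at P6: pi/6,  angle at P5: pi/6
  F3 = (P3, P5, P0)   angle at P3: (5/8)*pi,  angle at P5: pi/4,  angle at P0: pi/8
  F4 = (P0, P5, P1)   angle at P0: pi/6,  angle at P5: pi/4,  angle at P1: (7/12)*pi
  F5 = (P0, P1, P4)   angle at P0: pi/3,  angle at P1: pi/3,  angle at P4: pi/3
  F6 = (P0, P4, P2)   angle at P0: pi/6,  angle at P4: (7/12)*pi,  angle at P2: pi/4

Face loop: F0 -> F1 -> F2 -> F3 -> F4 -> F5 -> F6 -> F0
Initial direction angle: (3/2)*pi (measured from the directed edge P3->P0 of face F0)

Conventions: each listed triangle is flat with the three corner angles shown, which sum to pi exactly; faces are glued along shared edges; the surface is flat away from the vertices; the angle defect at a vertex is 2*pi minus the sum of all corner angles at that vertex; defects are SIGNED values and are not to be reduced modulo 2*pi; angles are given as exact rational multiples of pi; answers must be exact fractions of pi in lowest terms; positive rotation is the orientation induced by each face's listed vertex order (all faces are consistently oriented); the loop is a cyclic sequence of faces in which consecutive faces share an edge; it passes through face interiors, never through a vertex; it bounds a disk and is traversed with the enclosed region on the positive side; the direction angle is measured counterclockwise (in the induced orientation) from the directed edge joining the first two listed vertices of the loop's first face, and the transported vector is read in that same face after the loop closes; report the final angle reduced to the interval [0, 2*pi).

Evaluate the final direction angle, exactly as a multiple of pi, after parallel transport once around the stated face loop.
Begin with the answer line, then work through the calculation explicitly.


Answer: final direction angle = (7/12)*pi

enclosed vertex P0: corner angles sum to (11/12)*pi, defect = 2*pi - (11/12)*pi = (13/12)*pi
enclosed vertex P3: corner angles sum to 2*pi, defect = 2*pi - 2*pi = 0
by Gauss-Bonnet the loop rotates the vector by the enclosed defect sum (positive orientation, mod 2*pi)
final angle = (3/2)*pi + (13/12)*pi = (7/12)*pi (mod 2*pi)


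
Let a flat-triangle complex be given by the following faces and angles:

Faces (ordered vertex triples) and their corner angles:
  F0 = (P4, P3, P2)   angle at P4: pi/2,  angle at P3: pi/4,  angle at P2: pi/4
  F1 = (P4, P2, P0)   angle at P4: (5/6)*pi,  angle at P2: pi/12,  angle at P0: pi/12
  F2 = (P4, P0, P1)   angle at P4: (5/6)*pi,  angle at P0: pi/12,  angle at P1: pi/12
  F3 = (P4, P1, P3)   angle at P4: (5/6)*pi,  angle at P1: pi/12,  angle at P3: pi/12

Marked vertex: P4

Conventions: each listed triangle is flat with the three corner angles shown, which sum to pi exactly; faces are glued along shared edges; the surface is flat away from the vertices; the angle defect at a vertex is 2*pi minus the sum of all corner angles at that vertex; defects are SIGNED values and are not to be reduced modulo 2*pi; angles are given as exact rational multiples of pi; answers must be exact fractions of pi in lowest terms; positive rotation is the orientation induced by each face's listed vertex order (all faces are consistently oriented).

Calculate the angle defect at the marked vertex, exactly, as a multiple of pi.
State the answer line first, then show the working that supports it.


Answer: defect(P4) = -pi

Sum of corner angles at P4: 3*pi
defect = 2*pi - 3*pi


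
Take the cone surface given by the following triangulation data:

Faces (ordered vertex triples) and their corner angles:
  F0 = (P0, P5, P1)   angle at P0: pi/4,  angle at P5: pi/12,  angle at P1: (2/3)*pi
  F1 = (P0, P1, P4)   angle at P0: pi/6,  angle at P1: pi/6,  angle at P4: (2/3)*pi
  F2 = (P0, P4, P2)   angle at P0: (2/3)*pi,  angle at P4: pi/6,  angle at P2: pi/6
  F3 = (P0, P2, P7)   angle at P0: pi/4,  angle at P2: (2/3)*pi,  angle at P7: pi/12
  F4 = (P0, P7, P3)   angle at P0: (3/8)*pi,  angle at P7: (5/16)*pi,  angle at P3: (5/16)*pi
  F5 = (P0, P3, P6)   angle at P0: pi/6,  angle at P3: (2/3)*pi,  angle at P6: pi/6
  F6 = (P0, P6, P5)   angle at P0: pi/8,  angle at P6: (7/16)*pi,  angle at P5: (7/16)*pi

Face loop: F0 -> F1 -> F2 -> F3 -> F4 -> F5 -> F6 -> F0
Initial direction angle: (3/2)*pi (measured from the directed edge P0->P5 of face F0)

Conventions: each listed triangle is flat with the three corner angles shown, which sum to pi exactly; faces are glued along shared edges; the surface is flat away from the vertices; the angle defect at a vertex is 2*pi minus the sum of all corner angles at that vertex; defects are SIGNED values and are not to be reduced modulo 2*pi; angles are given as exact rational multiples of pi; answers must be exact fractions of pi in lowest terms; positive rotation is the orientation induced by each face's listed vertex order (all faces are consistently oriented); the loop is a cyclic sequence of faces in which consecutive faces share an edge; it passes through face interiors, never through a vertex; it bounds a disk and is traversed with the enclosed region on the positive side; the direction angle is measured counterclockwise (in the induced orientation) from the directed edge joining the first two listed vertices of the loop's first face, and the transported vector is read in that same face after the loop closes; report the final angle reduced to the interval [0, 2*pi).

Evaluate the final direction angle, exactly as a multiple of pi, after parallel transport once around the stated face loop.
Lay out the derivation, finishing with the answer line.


enclosed vertex P0: corner angles sum to 2*pi, defect = 2*pi - 2*pi = 0
holonomy = initial angle + sum of enclosed defects (mod 2*pi), positive in the induced orientation
final angle = (3/2)*pi + 0 = (3/2)*pi (mod 2*pi)

Answer: final direction angle = (3/2)*pi
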